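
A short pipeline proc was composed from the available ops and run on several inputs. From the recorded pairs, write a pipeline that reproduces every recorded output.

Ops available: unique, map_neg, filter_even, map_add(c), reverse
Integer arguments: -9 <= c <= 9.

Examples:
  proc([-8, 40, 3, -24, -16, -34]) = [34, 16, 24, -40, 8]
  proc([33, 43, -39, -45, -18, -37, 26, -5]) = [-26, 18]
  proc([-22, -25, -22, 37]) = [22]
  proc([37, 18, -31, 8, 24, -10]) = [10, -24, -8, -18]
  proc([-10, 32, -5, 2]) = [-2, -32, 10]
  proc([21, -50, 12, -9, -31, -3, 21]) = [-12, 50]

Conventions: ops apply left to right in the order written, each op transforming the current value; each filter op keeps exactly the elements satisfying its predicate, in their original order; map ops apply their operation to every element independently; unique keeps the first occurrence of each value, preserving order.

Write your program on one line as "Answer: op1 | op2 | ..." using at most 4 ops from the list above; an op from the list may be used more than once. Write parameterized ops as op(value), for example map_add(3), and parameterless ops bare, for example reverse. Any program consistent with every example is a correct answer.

filter_even | reverse | unique | map_neg

Check, running the answer program on each example:
  [-8, 40, 3, -24, -16, -34] -> [-8, 40, -24, -16, -34] -> [-34, -16, -24, 40, -8] -> [-34, -16, -24, 40, -8] -> [34, 16, 24, -40, 8]
  [33, 43, -39, -45, -18, -37, 26, -5] -> [-18, 26] -> [26, -18] -> [26, -18] -> [-26, 18]
  [-22, -25, -22, 37] -> [-22, -22] -> [-22, -22] -> [-22] -> [22]
  [37, 18, -31, 8, 24, -10] -> [18, 8, 24, -10] -> [-10, 24, 8, 18] -> [-10, 24, 8, 18] -> [10, -24, -8, -18]
  [-10, 32, -5, 2] -> [-10, 32, 2] -> [2, 32, -10] -> [2, 32, -10] -> [-2, -32, 10]
  [21, -50, 12, -9, -31, -3, 21] -> [-50, 12] -> [12, -50] -> [12, -50] -> [-12, 50]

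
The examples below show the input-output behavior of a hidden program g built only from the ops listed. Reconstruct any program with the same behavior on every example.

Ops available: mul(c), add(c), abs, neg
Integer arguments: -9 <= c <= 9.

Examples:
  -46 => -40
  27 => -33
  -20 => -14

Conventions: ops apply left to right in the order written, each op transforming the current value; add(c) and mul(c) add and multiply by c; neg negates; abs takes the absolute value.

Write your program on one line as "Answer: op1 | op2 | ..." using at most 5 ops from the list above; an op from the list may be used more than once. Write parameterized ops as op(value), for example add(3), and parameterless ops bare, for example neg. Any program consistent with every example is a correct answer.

neg | add(-6) | neg | abs | neg

Check, running the answer program on each example:
  -46 -> 46 -> 40 -> -40 -> 40 -> -40
  27 -> -27 -> -33 -> 33 -> 33 -> -33
  -20 -> 20 -> 14 -> -14 -> 14 -> -14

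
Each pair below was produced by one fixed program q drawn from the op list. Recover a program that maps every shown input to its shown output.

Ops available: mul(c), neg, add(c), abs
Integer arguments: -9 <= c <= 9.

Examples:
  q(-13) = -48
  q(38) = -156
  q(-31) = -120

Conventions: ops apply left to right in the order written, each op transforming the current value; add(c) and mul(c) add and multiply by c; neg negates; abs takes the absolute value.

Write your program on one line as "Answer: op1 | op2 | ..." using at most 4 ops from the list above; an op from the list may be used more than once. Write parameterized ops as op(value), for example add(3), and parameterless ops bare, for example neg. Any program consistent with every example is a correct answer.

add(1) | abs | mul(2) | mul(-2)

Check, running the answer program on each example:
  -13 -> -12 -> 12 -> 24 -> -48
  38 -> 39 -> 39 -> 78 -> -156
  -31 -> -30 -> 30 -> 60 -> -120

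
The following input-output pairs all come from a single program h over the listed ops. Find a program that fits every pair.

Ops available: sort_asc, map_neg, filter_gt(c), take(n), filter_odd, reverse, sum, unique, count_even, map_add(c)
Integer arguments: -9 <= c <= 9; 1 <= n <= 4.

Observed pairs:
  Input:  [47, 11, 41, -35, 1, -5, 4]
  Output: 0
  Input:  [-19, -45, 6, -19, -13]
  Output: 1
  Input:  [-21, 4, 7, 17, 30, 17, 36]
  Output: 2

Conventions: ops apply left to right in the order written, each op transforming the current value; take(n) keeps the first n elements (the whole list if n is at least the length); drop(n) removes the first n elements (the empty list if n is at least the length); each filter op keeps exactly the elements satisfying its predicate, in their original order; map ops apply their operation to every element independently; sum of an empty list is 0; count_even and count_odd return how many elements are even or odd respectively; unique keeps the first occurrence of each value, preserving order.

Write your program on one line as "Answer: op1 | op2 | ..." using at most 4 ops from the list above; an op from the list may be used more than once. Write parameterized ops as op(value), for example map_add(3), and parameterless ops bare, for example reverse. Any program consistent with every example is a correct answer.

filter_gt(-7) | take(4) | count_even

Check, running the answer program on each example:
  [47, 11, 41, -35, 1, -5, 4] -> [47, 11, 41, 1, -5, 4] -> [47, 11, 41, 1] -> 0
  [-19, -45, 6, -19, -13] -> [6] -> [6] -> 1
  [-21, 4, 7, 17, 30, 17, 36] -> [4, 7, 17, 30, 17, 36] -> [4, 7, 17, 30] -> 2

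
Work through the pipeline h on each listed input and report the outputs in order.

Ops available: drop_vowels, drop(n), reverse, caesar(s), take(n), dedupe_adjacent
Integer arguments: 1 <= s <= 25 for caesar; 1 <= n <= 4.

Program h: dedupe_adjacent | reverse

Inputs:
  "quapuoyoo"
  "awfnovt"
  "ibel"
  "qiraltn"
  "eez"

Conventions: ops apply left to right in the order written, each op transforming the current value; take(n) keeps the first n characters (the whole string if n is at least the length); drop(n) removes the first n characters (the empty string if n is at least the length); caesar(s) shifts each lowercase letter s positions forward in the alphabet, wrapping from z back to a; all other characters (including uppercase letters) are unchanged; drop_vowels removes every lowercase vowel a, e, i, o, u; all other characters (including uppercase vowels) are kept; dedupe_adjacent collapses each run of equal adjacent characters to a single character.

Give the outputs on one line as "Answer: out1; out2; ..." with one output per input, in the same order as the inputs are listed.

"oyoupauq"; "tvonfwa"; "lebi"; "ntlariq"; "ze"

Execution, op by op:
  "quapuoyoo" -> "quapuoyo" -> "oyoupauq"
  "awfnovt" -> "awfnovt" -> "tvonfwa"
  "ibel" -> "ibel" -> "lebi"
  "qiraltn" -> "qiraltn" -> "ntlariq"
  "eez" -> "ez" -> "ze"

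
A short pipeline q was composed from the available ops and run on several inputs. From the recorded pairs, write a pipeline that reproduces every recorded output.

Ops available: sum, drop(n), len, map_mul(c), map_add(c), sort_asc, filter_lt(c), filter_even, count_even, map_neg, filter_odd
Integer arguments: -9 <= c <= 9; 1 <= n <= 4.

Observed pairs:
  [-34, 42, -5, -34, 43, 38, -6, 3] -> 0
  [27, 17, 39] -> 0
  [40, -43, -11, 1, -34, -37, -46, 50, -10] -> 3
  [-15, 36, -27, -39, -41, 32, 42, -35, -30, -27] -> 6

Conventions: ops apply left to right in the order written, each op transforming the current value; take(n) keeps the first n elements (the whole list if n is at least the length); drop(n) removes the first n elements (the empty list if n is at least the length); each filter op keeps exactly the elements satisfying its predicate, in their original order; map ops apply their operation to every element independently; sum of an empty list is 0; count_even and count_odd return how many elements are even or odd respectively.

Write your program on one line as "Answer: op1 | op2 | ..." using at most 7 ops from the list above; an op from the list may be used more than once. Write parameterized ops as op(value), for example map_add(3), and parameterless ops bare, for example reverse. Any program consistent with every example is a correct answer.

filter_odd | sort_asc | filter_lt(-8) | map_neg | sort_asc | len

Check, running the answer program on each example:
  [-34, 42, -5, -34, 43, 38, -6, 3] -> [-5, 43, 3] -> [-5, 3, 43] -> [] -> [] -> [] -> 0
  [27, 17, 39] -> [27, 17, 39] -> [17, 27, 39] -> [] -> [] -> [] -> 0
  [40, -43, -11, 1, -34, -37, -46, 50, -10] -> [-43, -11, 1, -37] -> [-43, -37, -11, 1] -> [-43, -37, -11] -> [43, 37, 11] -> [11, 37, 43] -> 3
  [-15, 36, -27, -39, -41, 32, 42, -35, -30, -27] -> [-15, -27, -39, -41, -35, -27] -> [-41, -39, -35, -27, -27, -15] -> [-41, -39, -35, -27, -27, -15] -> [41, 39, 35, 27, 27, 15] -> [15, 27, 27, 35, 39, 41] -> 6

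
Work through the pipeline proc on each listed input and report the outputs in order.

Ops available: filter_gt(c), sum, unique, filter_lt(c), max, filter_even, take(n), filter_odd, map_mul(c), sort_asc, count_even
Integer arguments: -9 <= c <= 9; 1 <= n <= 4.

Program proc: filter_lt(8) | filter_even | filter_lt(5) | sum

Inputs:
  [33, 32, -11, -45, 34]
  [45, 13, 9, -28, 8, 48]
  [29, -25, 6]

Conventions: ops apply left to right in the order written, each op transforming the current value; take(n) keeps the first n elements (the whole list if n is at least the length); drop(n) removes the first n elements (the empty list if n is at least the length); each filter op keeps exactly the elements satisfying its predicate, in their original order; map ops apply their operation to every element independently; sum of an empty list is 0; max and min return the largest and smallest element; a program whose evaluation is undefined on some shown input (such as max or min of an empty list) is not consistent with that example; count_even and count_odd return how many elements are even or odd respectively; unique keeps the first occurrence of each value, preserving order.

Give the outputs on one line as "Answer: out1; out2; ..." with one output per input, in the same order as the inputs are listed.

0; -28; 0

Execution, op by op:
  [33, 32, -11, -45, 34] -> [-11, -45] -> [] -> [] -> 0
  [45, 13, 9, -28, 8, 48] -> [-28] -> [-28] -> [-28] -> -28
  [29, -25, 6] -> [-25, 6] -> [6] -> [] -> 0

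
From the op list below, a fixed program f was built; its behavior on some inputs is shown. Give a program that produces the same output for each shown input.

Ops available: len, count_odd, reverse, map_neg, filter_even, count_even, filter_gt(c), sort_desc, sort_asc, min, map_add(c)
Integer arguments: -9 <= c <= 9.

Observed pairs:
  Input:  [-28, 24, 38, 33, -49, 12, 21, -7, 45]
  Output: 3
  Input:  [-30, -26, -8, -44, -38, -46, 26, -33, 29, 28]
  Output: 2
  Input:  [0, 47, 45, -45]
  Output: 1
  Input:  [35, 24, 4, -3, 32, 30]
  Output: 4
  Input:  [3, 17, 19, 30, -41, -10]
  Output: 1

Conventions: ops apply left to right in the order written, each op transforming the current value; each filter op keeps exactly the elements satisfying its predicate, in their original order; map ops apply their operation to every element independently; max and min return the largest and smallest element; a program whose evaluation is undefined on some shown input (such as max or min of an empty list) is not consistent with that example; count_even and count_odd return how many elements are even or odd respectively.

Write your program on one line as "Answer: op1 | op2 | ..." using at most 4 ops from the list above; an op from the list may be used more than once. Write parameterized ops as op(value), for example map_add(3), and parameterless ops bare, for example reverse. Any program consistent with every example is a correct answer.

filter_gt(-4) | sort_desc | filter_even | len

Check, running the answer program on each example:
  [-28, 24, 38, 33, -49, 12, 21, -7, 45] -> [24, 38, 33, 12, 21, 45] -> [45, 38, 33, 24, 21, 12] -> [38, 24, 12] -> 3
  [-30, -26, -8, -44, -38, -46, 26, -33, 29, 28] -> [26, 29, 28] -> [29, 28, 26] -> [28, 26] -> 2
  [0, 47, 45, -45] -> [0, 47, 45] -> [47, 45, 0] -> [0] -> 1
  [35, 24, 4, -3, 32, 30] -> [35, 24, 4, -3, 32, 30] -> [35, 32, 30, 24, 4, -3] -> [32, 30, 24, 4] -> 4
  [3, 17, 19, 30, -41, -10] -> [3, 17, 19, 30] -> [30, 19, 17, 3] -> [30] -> 1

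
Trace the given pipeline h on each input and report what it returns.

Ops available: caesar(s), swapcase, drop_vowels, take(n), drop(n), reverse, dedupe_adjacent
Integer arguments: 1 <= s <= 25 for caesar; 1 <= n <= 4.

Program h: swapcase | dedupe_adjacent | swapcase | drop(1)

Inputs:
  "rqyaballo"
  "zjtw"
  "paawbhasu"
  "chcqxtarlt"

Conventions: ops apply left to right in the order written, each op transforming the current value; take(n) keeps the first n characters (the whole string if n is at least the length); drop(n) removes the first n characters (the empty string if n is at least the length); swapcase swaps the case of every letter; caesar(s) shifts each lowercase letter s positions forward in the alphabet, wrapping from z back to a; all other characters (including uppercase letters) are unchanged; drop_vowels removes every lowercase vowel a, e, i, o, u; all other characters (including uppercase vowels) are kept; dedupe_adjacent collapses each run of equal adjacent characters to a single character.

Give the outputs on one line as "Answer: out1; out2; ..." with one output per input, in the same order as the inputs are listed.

"qyabalo"; "jtw"; "awbhasu"; "hcqxtarlt"

Execution, op by op:
  "rqyaballo" -> "RQYABALLO" -> "RQYABALO" -> "rqyabalo" -> "qyabalo"
  "zjtw" -> "ZJTW" -> "ZJTW" -> "zjtw" -> "jtw"
  "paawbhasu" -> "PAAWBHASU" -> "PAWBHASU" -> "pawbhasu" -> "awbhasu"
  "chcqxtarlt" -> "CHCQXTARLT" -> "CHCQXTARLT" -> "chcqxtarlt" -> "hcqxtarlt"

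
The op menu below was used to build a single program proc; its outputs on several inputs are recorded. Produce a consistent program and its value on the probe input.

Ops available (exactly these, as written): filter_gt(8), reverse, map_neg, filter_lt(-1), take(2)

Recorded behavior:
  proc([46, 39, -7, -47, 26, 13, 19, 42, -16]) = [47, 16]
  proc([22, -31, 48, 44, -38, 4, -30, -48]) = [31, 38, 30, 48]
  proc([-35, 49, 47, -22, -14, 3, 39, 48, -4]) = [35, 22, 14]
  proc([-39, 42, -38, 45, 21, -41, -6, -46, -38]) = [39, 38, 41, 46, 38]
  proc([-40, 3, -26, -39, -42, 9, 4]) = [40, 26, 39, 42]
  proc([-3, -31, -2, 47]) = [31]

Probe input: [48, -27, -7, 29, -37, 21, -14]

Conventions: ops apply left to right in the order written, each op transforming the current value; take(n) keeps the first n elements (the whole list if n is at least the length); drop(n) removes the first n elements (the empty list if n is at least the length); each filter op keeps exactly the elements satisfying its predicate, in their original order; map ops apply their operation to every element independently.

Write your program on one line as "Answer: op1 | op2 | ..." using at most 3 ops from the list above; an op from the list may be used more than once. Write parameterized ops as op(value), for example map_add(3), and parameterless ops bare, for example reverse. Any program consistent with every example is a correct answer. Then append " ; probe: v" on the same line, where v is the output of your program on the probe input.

map_neg | filter_gt(8) ; probe: [27, 37, 14]

Check, running the answer program on each example:
  [46, 39, -7, -47, 26, 13, 19, 42, -16] -> [-46, -39, 7, 47, -26, -13, -19, -42, 16] -> [47, 16]
  [22, -31, 48, 44, -38, 4, -30, -48] -> [-22, 31, -48, -44, 38, -4, 30, 48] -> [31, 38, 30, 48]
  [-35, 49, 47, -22, -14, 3, 39, 48, -4] -> [35, -49, -47, 22, 14, -3, -39, -48, 4] -> [35, 22, 14]
  [-39, 42, -38, 45, 21, -41, -6, -46, -38] -> [39, -42, 38, -45, -21, 41, 6, 46, 38] -> [39, 38, 41, 46, 38]
  [-40, 3, -26, -39, -42, 9, 4] -> [40, -3, 26, 39, 42, -9, -4] -> [40, 26, 39, 42]
  [-3, -31, -2, 47] -> [3, 31, 2, -47] -> [31]
  probe: [48, -27, -7, 29, -37, 21, -14] -> [-48, 27, 7, -29, 37, -21, 14] -> [27, 37, 14]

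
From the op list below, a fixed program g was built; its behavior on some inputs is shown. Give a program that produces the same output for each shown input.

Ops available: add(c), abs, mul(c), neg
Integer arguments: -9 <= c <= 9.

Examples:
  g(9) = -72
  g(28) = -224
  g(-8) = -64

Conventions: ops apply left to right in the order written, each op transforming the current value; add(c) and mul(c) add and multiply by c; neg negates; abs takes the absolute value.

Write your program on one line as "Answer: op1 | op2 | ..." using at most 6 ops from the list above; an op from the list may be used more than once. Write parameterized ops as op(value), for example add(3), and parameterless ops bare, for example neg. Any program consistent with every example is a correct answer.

neg | mul(2) | abs | neg | mul(4)

Check, running the answer program on each example:
  9 -> -9 -> -18 -> 18 -> -18 -> -72
  28 -> -28 -> -56 -> 56 -> -56 -> -224
  -8 -> 8 -> 16 -> 16 -> -16 -> -64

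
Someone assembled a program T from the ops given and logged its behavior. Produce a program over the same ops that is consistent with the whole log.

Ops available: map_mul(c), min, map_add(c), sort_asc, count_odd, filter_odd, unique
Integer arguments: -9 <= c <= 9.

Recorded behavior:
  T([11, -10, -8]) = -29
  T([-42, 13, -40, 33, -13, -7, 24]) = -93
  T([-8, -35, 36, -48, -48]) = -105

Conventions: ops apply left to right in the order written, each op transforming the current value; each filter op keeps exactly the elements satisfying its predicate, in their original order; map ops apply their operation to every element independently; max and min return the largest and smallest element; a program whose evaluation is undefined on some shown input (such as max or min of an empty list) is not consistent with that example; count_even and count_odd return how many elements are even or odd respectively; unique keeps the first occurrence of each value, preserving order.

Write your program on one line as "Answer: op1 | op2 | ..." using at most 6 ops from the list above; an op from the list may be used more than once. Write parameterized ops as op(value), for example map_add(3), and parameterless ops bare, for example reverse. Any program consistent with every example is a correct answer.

map_add(-5) | map_mul(2) | unique | map_add(1) | min

Check, running the answer program on each example:
  [11, -10, -8] -> [6, -15, -13] -> [12, -30, -26] -> [12, -30, -26] -> [13, -29, -25] -> -29
  [-42, 13, -40, 33, -13, -7, 24] -> [-47, 8, -45, 28, -18, -12, 19] -> [-94, 16, -90, 56, -36, -24, 38] -> [-94, 16, -90, 56, -36, -24, 38] -> [-93, 17, -89, 57, -35, -23, 39] -> -93
  [-8, -35, 36, -48, -48] -> [-13, -40, 31, -53, -53] -> [-26, -80, 62, -106, -106] -> [-26, -80, 62, -106] -> [-25, -79, 63, -105] -> -105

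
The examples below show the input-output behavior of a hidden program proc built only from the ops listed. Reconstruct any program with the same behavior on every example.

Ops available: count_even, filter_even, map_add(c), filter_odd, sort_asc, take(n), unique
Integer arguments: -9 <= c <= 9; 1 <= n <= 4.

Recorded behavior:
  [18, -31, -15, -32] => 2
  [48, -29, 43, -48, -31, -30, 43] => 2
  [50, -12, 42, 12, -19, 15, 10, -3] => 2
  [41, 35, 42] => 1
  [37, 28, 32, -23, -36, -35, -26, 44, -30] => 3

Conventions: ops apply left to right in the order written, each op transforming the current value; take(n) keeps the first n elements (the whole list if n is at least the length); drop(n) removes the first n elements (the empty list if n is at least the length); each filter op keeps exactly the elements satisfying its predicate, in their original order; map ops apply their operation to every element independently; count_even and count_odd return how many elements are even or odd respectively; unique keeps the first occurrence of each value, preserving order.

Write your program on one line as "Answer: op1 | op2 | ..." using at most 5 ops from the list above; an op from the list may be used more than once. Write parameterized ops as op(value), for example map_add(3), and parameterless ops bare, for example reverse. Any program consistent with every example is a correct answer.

sort_asc | take(4) | filter_even | count_even

Check, running the answer program on each example:
  [18, -31, -15, -32] -> [-32, -31, -15, 18] -> [-32, -31, -15, 18] -> [-32, 18] -> 2
  [48, -29, 43, -48, -31, -30, 43] -> [-48, -31, -30, -29, 43, 43, 48] -> [-48, -31, -30, -29] -> [-48, -30] -> 2
  [50, -12, 42, 12, -19, 15, 10, -3] -> [-19, -12, -3, 10, 12, 15, 42, 50] -> [-19, -12, -3, 10] -> [-12, 10] -> 2
  [41, 35, 42] -> [35, 41, 42] -> [35, 41, 42] -> [42] -> 1
  [37, 28, 32, -23, -36, -35, -26, 44, -30] -> [-36, -35, -30, -26, -23, 28, 32, 37, 44] -> [-36, -35, -30, -26] -> [-36, -30, -26] -> 3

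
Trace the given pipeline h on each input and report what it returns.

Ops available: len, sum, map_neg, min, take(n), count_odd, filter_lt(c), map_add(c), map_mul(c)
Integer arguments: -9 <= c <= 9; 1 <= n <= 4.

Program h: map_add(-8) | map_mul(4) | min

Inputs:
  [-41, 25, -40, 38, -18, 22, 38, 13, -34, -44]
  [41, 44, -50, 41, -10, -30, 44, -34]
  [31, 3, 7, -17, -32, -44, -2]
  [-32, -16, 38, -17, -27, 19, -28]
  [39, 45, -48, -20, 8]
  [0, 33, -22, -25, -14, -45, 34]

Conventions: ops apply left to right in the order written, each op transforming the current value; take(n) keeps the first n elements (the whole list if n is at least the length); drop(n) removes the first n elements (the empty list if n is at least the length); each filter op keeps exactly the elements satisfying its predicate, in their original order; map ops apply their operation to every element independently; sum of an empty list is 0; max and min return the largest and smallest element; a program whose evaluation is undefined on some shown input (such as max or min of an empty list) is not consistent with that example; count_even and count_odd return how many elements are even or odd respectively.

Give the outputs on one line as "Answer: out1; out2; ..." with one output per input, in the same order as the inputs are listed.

Execution, op by op:
  [-41, 25, -40, 38, -18, 22, 38, 13, -34, -44] -> [-49, 17, -48, 30, -26, 14, 30, 5, -42, -52] -> [-196, 68, -192, 120, -104, 56, 120, 20, -168, -208] -> -208
  [41, 44, -50, 41, -10, -30, 44, -34] -> [33, 36, -58, 33, -18, -38, 36, -42] -> [132, 144, -232, 132, -72, -152, 144, -168] -> -232
  [31, 3, 7, -17, -32, -44, -2] -> [23, -5, -1, -25, -40, -52, -10] -> [92, -20, -4, -100, -160, -208, -40] -> -208
  [-32, -16, 38, -17, -27, 19, -28] -> [-40, -24, 30, -25, -35, 11, -36] -> [-160, -96, 120, -100, -140, 44, -144] -> -160
  [39, 45, -48, -20, 8] -> [31, 37, -56, -28, 0] -> [124, 148, -224, -112, 0] -> -224
  [0, 33, -22, -25, -14, -45, 34] -> [-8, 25, -30, -33, -22, -53, 26] -> [-32, 100, -120, -132, -88, -212, 104] -> -212

-208; -232; -208; -160; -224; -212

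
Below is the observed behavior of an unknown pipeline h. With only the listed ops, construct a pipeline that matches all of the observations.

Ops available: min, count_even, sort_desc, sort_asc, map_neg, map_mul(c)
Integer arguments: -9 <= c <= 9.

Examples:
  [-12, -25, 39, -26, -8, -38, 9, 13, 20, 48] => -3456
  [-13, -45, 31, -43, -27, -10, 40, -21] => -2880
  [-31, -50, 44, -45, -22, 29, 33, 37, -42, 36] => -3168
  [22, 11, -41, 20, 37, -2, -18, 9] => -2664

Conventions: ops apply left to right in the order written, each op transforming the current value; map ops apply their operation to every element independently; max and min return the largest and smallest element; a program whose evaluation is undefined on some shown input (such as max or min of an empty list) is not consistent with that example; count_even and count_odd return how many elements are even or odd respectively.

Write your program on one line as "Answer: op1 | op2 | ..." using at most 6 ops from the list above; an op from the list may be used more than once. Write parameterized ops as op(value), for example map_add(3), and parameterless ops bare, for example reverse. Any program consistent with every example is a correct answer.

map_mul(-9) | map_neg | sort_desc | sort_asc | map_mul(-8) | min

Check, running the answer program on each example:
  [-12, -25, 39, -26, -8, -38, 9, 13, 20, 48] -> [108, 225, -351, 234, 72, 342, -81, -117, -180, -432] -> [-108, -225, 351, -234, -72, -342, 81, 117, 180, 432] -> [432, 351, 180, 117, 81, -72, -108, -225, -234, -342] -> [-342, -234, -225, -108, -72, 81, 117, 180, 351, 432] -> [2736, 1872, 1800, 864, 576, -648, -936, -1440, -2808, -3456] -> -3456
  [-13, -45, 31, -43, -27, -10, 40, -21] -> [117, 405, -279, 387, 243, 90, -360, 189] -> [-117, -405, 279, -387, -243, -90, 360, -189] -> [360, 279, -90, -117, -189, -243, -387, -405] -> [-405, -387, -243, -189, -117, -90, 279, 360] -> [3240, 3096, 1944, 1512, 936, 720, -2232, -2880] -> -2880
  [-31, -50, 44, -45, -22, 29, 33, 37, -42, 36] -> [279, 450, -396, 405, 198, -261, -297, -333, 378, -324] -> [-279, -450, 396, -405, -198, 261, 297, 333, -378, 324] -> [396, 333, 324, 297, 261, -198, -279, -378, -405, -450] -> [-450, -405, -378, -279, -198, 261, 297, 324, 333, 396] -> [3600, 3240, 3024, 2232, 1584, -2088, -2376, -2592, -2664, -3168] -> -3168
  [22, 11, -41, 20, 37, -2, -18, 9] -> [-198, -99, 369, -180, -333, 18, 162, -81] -> [198, 99, -369, 180, 333, -18, -162, 81] -> [333, 198, 180, 99, 81, -18, -162, -369] -> [-369, -162, -18, 81, 99, 180, 198, 333] -> [2952, 1296, 144, -648, -792, -1440, -1584, -2664] -> -2664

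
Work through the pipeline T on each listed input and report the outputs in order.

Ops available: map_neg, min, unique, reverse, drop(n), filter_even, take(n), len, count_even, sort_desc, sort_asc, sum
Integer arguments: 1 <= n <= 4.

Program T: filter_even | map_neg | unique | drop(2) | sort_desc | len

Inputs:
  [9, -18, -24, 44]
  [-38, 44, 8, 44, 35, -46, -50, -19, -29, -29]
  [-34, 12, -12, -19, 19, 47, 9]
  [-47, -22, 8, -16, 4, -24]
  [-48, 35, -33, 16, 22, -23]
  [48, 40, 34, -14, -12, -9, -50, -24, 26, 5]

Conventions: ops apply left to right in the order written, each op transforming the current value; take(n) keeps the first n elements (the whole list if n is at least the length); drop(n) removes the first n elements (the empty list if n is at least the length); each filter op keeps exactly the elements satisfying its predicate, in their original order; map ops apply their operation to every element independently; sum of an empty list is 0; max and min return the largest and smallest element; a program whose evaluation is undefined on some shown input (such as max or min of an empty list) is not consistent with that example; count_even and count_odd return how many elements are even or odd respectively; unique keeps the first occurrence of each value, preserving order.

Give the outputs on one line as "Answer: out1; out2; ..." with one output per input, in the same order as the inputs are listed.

1; 3; 1; 3; 1; 6

Execution, op by op:
  [9, -18, -24, 44] -> [-18, -24, 44] -> [18, 24, -44] -> [18, 24, -44] -> [-44] -> [-44] -> 1
  [-38, 44, 8, 44, 35, -46, -50, -19, -29, -29] -> [-38, 44, 8, 44, -46, -50] -> [38, -44, -8, -44, 46, 50] -> [38, -44, -8, 46, 50] -> [-8, 46, 50] -> [50, 46, -8] -> 3
  [-34, 12, -12, -19, 19, 47, 9] -> [-34, 12, -12] -> [34, -12, 12] -> [34, -12, 12] -> [12] -> [12] -> 1
  [-47, -22, 8, -16, 4, -24] -> [-22, 8, -16, 4, -24] -> [22, -8, 16, -4, 24] -> [22, -8, 16, -4, 24] -> [16, -4, 24] -> [24, 16, -4] -> 3
  [-48, 35, -33, 16, 22, -23] -> [-48, 16, 22] -> [48, -16, -22] -> [48, -16, -22] -> [-22] -> [-22] -> 1
  [48, 40, 34, -14, -12, -9, -50, -24, 26, 5] -> [48, 40, 34, -14, -12, -50, -24, 26] -> [-48, -40, -34, 14, 12, 50, 24, -26] -> [-48, -40, -34, 14, 12, 50, 24, -26] -> [-34, 14, 12, 50, 24, -26] -> [50, 24, 14, 12, -26, -34] -> 6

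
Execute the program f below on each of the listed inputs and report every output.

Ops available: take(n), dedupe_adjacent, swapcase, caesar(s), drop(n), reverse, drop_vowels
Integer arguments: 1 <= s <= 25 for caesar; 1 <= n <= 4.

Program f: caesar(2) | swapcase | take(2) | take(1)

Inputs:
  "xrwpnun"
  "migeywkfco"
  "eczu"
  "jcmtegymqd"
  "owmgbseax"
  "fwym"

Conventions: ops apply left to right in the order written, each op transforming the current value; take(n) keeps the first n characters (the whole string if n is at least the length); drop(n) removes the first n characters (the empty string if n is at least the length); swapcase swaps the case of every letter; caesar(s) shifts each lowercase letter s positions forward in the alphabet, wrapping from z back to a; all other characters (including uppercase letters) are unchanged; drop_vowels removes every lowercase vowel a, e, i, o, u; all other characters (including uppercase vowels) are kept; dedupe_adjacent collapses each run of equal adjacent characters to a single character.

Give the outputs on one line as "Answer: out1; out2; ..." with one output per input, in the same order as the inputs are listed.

"Z"; "O"; "G"; "L"; "Q"; "H"

Execution, op by op:
  "xrwpnun" -> "ztyrpwp" -> "ZTYRPWP" -> "ZT" -> "Z"
  "migeywkfco" -> "okigaymheq" -> "OKIGAYMHEQ" -> "OK" -> "O"
  "eczu" -> "gebw" -> "GEBW" -> "GE" -> "G"
  "jcmtegymqd" -> "leovgiaosf" -> "LEOVGIAOSF" -> "LE" -> "L"
  "owmgbseax" -> "qyoidugcz" -> "QYOIDUGCZ" -> "QY" -> "Q"
  "fwym" -> "hyao" -> "HYAO" -> "HY" -> "H"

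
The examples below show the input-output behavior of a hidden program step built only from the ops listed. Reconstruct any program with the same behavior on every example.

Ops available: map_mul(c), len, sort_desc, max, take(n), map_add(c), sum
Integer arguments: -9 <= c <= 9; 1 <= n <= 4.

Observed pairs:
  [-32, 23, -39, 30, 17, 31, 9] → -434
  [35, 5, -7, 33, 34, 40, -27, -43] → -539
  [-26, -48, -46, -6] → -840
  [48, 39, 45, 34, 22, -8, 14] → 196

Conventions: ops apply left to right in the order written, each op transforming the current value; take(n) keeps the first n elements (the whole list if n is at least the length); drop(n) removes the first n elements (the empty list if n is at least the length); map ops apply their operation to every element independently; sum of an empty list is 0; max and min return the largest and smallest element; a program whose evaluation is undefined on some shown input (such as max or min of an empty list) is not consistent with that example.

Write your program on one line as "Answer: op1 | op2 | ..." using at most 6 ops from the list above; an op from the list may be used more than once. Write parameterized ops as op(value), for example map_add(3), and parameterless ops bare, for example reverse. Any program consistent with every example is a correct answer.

map_mul(-7) | sort_desc | map_mul(-1) | take(3) | sum

Check, running the answer program on each example:
  [-32, 23, -39, 30, 17, 31, 9] -> [224, -161, 273, -210, -119, -217, -63] -> [273, 224, -63, -119, -161, -210, -217] -> [-273, -224, 63, 119, 161, 210, 217] -> [-273, -224, 63] -> -434
  [35, 5, -7, 33, 34, 40, -27, -43] -> [-245, -35, 49, -231, -238, -280, 189, 301] -> [301, 189, 49, -35, -231, -238, -245, -280] -> [-301, -189, -49, 35, 231, 238, 245, 280] -> [-301, -189, -49] -> -539
  [-26, -48, -46, -6] -> [182, 336, 322, 42] -> [336, 322, 182, 42] -> [-336, -322, -182, -42] -> [-336, -322, -182] -> -840
  [48, 39, 45, 34, 22, -8, 14] -> [-336, -273, -315, -238, -154, 56, -98] -> [56, -98, -154, -238, -273, -315, -336] -> [-56, 98, 154, 238, 273, 315, 336] -> [-56, 98, 154] -> 196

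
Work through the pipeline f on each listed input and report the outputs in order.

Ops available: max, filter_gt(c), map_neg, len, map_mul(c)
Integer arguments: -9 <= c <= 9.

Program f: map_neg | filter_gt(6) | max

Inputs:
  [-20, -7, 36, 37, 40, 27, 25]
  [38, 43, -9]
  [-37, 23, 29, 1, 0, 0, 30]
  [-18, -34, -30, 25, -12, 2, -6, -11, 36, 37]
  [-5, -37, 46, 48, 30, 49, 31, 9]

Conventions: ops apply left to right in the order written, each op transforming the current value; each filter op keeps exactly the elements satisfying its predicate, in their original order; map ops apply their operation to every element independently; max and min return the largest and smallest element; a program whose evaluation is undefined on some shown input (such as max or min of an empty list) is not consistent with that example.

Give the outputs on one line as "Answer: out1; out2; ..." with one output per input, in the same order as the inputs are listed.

20; 9; 37; 34; 37

Execution, op by op:
  [-20, -7, 36, 37, 40, 27, 25] -> [20, 7, -36, -37, -40, -27, -25] -> [20, 7] -> 20
  [38, 43, -9] -> [-38, -43, 9] -> [9] -> 9
  [-37, 23, 29, 1, 0, 0, 30] -> [37, -23, -29, -1, 0, 0, -30] -> [37] -> 37
  [-18, -34, -30, 25, -12, 2, -6, -11, 36, 37] -> [18, 34, 30, -25, 12, -2, 6, 11, -36, -37] -> [18, 34, 30, 12, 11] -> 34
  [-5, -37, 46, 48, 30, 49, 31, 9] -> [5, 37, -46, -48, -30, -49, -31, -9] -> [37] -> 37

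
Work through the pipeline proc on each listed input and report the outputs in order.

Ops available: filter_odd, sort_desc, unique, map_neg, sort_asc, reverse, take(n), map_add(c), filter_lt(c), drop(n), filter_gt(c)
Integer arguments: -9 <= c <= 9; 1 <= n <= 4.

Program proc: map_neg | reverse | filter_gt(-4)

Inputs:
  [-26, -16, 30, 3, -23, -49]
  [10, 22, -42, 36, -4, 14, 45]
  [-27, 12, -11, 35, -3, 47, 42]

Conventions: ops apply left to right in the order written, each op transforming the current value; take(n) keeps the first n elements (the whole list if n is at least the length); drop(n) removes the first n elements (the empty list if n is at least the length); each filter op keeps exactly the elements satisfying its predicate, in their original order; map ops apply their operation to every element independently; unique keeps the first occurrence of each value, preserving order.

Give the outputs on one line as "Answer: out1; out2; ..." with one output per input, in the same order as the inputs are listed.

[49, 23, -3, 16, 26]; [4, 42]; [3, 11, 27]

Execution, op by op:
  [-26, -16, 30, 3, -23, -49] -> [26, 16, -30, -3, 23, 49] -> [49, 23, -3, -30, 16, 26] -> [49, 23, -3, 16, 26]
  [10, 22, -42, 36, -4, 14, 45] -> [-10, -22, 42, -36, 4, -14, -45] -> [-45, -14, 4, -36, 42, -22, -10] -> [4, 42]
  [-27, 12, -11, 35, -3, 47, 42] -> [27, -12, 11, -35, 3, -47, -42] -> [-42, -47, 3, -35, 11, -12, 27] -> [3, 11, 27]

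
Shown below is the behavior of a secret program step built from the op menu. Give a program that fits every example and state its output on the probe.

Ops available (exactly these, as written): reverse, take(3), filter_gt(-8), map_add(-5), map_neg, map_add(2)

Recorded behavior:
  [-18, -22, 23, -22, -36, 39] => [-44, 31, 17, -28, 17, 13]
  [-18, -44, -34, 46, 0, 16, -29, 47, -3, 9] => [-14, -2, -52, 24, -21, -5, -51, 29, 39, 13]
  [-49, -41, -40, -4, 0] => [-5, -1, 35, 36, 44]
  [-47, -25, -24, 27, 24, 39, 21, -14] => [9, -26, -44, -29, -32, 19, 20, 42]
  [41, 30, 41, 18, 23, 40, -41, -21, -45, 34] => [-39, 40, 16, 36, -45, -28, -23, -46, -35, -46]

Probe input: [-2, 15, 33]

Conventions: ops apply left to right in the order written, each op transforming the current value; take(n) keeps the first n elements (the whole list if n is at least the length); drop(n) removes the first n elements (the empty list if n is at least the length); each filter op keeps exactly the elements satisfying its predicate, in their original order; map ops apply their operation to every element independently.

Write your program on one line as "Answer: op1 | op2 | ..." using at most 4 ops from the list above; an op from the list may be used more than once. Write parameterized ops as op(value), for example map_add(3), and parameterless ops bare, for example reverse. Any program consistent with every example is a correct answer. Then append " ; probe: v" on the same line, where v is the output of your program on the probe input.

map_neg | reverse | map_add(-5) ; probe: [-38, -20, -3]

Check, running the answer program on each example:
  [-18, -22, 23, -22, -36, 39] -> [18, 22, -23, 22, 36, -39] -> [-39, 36, 22, -23, 22, 18] -> [-44, 31, 17, -28, 17, 13]
  [-18, -44, -34, 46, 0, 16, -29, 47, -3, 9] -> [18, 44, 34, -46, 0, -16, 29, -47, 3, -9] -> [-9, 3, -47, 29, -16, 0, -46, 34, 44, 18] -> [-14, -2, -52, 24, -21, -5, -51, 29, 39, 13]
  [-49, -41, -40, -4, 0] -> [49, 41, 40, 4, 0] -> [0, 4, 40, 41, 49] -> [-5, -1, 35, 36, 44]
  [-47, -25, -24, 27, 24, 39, 21, -14] -> [47, 25, 24, -27, -24, -39, -21, 14] -> [14, -21, -39, -24, -27, 24, 25, 47] -> [9, -26, -44, -29, -32, 19, 20, 42]
  [41, 30, 41, 18, 23, 40, -41, -21, -45, 34] -> [-41, -30, -41, -18, -23, -40, 41, 21, 45, -34] -> [-34, 45, 21, 41, -40, -23, -18, -41, -30, -41] -> [-39, 40, 16, 36, -45, -28, -23, -46, -35, -46]
  probe: [-2, 15, 33] -> [2, -15, -33] -> [-33, -15, 2] -> [-38, -20, -3]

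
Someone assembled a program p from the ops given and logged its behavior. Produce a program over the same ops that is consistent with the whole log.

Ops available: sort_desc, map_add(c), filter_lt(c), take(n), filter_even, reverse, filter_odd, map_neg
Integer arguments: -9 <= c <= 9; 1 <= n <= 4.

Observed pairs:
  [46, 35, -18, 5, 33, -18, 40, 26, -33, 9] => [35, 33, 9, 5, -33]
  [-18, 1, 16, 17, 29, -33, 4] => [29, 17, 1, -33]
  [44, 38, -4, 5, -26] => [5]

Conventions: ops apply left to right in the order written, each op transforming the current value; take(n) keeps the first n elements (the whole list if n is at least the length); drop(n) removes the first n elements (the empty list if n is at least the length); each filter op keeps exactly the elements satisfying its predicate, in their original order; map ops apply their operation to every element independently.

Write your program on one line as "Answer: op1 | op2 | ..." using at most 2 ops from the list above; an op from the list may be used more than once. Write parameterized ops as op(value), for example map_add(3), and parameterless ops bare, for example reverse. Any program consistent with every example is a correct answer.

filter_odd | sort_desc

Check, running the answer program on each example:
  [46, 35, -18, 5, 33, -18, 40, 26, -33, 9] -> [35, 5, 33, -33, 9] -> [35, 33, 9, 5, -33]
  [-18, 1, 16, 17, 29, -33, 4] -> [1, 17, 29, -33] -> [29, 17, 1, -33]
  [44, 38, -4, 5, -26] -> [5] -> [5]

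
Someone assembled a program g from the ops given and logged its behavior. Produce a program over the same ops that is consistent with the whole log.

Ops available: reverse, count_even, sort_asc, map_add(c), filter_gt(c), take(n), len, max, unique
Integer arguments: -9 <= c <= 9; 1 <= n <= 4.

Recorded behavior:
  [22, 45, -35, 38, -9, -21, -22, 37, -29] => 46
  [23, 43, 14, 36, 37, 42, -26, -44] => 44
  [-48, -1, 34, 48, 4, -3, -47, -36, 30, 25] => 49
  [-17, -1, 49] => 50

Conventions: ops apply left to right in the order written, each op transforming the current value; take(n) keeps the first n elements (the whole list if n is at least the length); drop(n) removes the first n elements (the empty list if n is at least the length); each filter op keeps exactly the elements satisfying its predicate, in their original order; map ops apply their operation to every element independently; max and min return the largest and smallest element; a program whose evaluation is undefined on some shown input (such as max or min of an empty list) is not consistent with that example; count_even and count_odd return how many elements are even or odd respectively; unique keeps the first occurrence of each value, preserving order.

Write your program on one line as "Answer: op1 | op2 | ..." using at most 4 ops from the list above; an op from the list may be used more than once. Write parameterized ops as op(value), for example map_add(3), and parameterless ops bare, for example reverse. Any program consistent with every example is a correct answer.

map_add(-1) | reverse | map_add(2) | max

Check, running the answer program on each example:
  [22, 45, -35, 38, -9, -21, -22, 37, -29] -> [21, 44, -36, 37, -10, -22, -23, 36, -30] -> [-30, 36, -23, -22, -10, 37, -36, 44, 21] -> [-28, 38, -21, -20, -8, 39, -34, 46, 23] -> 46
  [23, 43, 14, 36, 37, 42, -26, -44] -> [22, 42, 13, 35, 36, 41, -27, -45] -> [-45, -27, 41, 36, 35, 13, 42, 22] -> [-43, -25, 43, 38, 37, 15, 44, 24] -> 44
  [-48, -1, 34, 48, 4, -3, -47, -36, 30, 25] -> [-49, -2, 33, 47, 3, -4, -48, -37, 29, 24] -> [24, 29, -37, -48, -4, 3, 47, 33, -2, -49] -> [26, 31, -35, -46, -2, 5, 49, 35, 0, -47] -> 49
  [-17, -1, 49] -> [-18, -2, 48] -> [48, -2, -18] -> [50, 0, -16] -> 50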